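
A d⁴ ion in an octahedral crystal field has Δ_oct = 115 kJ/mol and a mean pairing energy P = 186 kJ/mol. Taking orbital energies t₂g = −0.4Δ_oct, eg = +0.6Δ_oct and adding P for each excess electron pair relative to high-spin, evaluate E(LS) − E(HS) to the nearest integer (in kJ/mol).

In the high-spin limit (t₂g³ eg¹) the orbital term is -0.6Δ_oct = -69 kJ/mol, with no excess pairing.
Low-spin t₂g⁴ eg⁰ gives -1.6Δ_oct = -184 kJ/mol, but forming 1 extra pair costs 1P = 186 kJ/mol, so E(LS) = -184 + 186 = 2 kJ/mol.
The difference is 2 − (-69) = 71 kJ/mol, so high-spin lies lower.

71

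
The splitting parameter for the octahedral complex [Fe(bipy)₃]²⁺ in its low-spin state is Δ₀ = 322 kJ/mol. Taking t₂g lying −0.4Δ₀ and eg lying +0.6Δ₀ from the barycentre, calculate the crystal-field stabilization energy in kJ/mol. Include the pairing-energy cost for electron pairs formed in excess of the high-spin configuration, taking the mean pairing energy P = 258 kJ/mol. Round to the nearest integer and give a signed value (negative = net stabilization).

bipy is neutral, so the +2 overall charge sits on Fe: oxidation state +2.
Fe is in group 8, so Fe²⁺ is d⁶ (8 − 2 = 6).
Electron filling gives t₂g⁶ eg⁰.
The orbital stabilization is -2.4Δ₀ = -2.4 × 322 = -773 kJ/mol.
High-spin d⁶ would be t₂g⁴ eg² with 1 pair; low-spin has 3, so 2 excess pairs cost +2P = +516 kJ/mol.
Overall CFSE = -773 + 516 = -257 kJ/mol.

-257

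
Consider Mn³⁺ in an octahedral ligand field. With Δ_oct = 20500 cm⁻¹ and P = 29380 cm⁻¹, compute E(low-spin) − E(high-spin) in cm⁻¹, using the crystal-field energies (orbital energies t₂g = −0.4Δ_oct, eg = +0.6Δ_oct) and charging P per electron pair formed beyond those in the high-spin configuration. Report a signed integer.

Mn is in group 7, so Mn³⁺ is d⁴ (7 − 3 = 4).
High-spin d⁴ fills as t₂g³ eg¹ with CFSE 3(−0.4) + 1(+0.6) = -0.6Δ_oct = -12300 cm⁻¹.
Low-spin: t₂g⁴ eg⁰, orbital CFSE = -1.6Δ_oct = -32800 cm⁻¹; plus 1 excess pair × P = +29380 cm⁻¹; total -3420 cm⁻¹.
Thus E(LS) − E(HS) = 8880 cm⁻¹.

8880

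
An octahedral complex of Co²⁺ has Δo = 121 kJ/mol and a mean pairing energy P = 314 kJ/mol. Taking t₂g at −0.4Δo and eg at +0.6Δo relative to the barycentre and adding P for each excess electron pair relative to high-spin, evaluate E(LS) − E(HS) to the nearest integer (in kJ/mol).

193

Co sits in group 9; removing 2 electrons leaves Co²⁺ with 9 − 2 = 7 d electrons.
High-spin d⁷ fills as t₂g⁵ eg² with CFSE 5(−0.4) + 2(+0.6) = -0.8Δo = -97 kJ/mol.
Low-spin t₂g⁶ eg¹ gives -1.8Δo = -218 kJ/mol, but forming 1 extra pair costs 1P = 314 kJ/mol, so E(LS) = -218 + 314 = 96 kJ/mol.
Thus E(LS) − E(HS) = 193 kJ/mol.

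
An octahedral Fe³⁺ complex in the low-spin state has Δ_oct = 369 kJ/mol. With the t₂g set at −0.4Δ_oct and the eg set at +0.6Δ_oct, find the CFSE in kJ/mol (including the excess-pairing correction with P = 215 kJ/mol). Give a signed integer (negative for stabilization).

Fe sits in group 8; removing 3 electrons leaves Fe³⁺ with 8 − 3 = 5 d electrons.
Electron filling gives t₂g⁵ eg⁰.
Orbital CFSE = 5(-0.4) + 0(0.6) = -2.0Δ_oct = -2.0 × 369 = -738 kJ/mol.
Relative to high-spin t₂g³ eg² (0 paired), the low-spin configuration has 2 additional pairs, contributing +2 × 215 = +430 kJ/mol.
Overall CFSE = -738 + 430 = -308 kJ/mol.

-308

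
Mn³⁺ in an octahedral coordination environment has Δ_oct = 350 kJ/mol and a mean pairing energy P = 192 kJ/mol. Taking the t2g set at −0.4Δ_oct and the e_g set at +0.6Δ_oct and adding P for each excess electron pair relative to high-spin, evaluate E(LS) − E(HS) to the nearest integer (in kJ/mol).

-158

Mn sits in group 7; removing 3 electrons leaves Mn³⁺ with 7 − 3 = 4 d electrons.
High-spin d⁴ fills as t2g^3 e_g^1 with CFSE 3(−0.4) + 1(+0.6) = -0.6Δ_oct = -210 kJ/mol.
For low-spin the configuration is t2g^4 e_g^0: orbital energy -1.6 × 350 = -560 kJ/mol, and 1 additional pair relative to high-spin adds 192 kJ/mol, giving -368 kJ/mol.
Thus E(LS) − E(HS) = -158 kJ/mol.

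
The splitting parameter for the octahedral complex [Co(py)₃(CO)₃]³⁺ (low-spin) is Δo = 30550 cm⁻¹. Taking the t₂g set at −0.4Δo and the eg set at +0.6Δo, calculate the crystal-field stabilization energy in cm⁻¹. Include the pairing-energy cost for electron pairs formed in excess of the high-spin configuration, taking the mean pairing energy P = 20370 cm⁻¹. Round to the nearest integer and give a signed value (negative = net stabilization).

-32580

Ligand charges: 3×(+0) from py and 3×(+0) from CO sum to +0; with overall charge +3, Co is +3.
Co³⁺: group 9, so d-count = 9 − 3 = 6.
The d⁶ electrons fill as t₂g⁶ eg⁰.
The orbital stabilization is -2.4Δo = -2.4 × 30550 = -73320 cm⁻¹.
Pairing penalty: 3 pairs vs 1 in the high-spin reference → 2 extra × P = 40740 cm⁻¹.
Overall CFSE = -73320 + 40740 = -32580 cm⁻¹.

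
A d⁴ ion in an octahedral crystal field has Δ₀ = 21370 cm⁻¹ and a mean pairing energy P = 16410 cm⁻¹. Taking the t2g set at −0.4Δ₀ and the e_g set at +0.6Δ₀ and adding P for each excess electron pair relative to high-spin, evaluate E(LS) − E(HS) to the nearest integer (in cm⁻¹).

-4960

High-spin d⁴ fills as t2g^3 e_g^1 with CFSE 3(−0.4) + 1(+0.6) = -0.6Δ₀ = -12822 cm⁻¹.
Low-spin: t2g^4 e_g^0, orbital CFSE = -1.6Δ₀ = -34192 cm⁻¹; plus 1 excess pair × P = +16410 cm⁻¹; total -17782 cm⁻¹.
E(LS) − E(HS) = -17782 − (-12822) = -4960 cm⁻¹.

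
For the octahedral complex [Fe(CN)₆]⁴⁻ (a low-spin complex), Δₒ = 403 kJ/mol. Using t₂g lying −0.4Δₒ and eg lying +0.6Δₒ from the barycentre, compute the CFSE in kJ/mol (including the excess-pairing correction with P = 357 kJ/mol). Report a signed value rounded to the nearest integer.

Each CN⁻ contributes -1; 6 × (-1) = -6. With overall charge -4, Fe is in the +2 oxidation state.
Fe is in group 8, so Fe²⁺ is d⁶ (8 − 2 = 6).
Configuration: t₂g⁶ eg⁰.
The orbital stabilization is -2.4Δₒ = -2.4 × 403 = -967 kJ/mol.
Relative to high-spin t₂g⁴ eg² (1 paired), the low-spin configuration has 2 additional pairs, contributing +2 × 357 = +714 kJ/mol.
Overall CFSE = -967 + 714 = -253 kJ/mol.

-253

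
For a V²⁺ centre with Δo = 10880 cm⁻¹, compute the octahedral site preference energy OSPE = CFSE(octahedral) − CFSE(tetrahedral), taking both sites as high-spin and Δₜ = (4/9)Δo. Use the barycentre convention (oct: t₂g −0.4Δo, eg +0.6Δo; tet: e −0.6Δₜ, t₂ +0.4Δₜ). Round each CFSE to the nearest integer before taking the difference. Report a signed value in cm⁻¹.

-9188

V²⁺: group 5, so d-count = 5 − 2 = 3.
Octahedral high-spin t₂g³ eg⁰: CFSE = -1.2 × 10880 = -13056 cm⁻¹.
In a tetrahedral site the filling is e² t₂¹: CFSE(tet) = -0.8Δₜ = -0.8 × (4/9)(10880) = -3868 cm⁻¹.
OSPE = CFSE(oct) − CFSE(tet) = -13056 − (-3868) = -9188 cm⁻¹.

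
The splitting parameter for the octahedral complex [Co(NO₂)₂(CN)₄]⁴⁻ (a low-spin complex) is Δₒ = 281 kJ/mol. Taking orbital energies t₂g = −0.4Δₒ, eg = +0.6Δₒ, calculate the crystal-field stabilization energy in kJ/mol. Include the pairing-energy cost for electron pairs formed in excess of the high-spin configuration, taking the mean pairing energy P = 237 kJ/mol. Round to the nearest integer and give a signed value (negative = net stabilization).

-269

Ligand charges: 2×(-1) from NO₂⁻ and 4×(-1) from CN⁻ sum to -6; with overall charge -4, Co is +2.
Co sits in group 9; removing 2 electrons leaves Co²⁺ with 9 − 2 = 7 d electrons.
Electron filling gives t₂g⁶ eg¹.
Orbital CFSE = 6(-0.4) + 1(0.6) = -1.8Δₒ = -1.8 × 281 = -506 kJ/mol.
Pairing penalty: 3 pairs vs 2 in the high-spin reference → 1 extra × P = 237 kJ/mol.
Net CFSE = -506 + 237 = -269 kJ/mol.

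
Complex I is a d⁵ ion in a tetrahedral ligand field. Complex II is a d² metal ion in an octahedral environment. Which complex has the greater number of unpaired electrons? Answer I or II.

I

I: Tetrahedral fields are weak (Δₜ ≈ 4/9 Δₒ), so electrons fill high-spin; e^2 t2^3 → 5 unpaired.
II: t₂g² eg⁰ → 2 unpaired.
So I has more unpaired electrons.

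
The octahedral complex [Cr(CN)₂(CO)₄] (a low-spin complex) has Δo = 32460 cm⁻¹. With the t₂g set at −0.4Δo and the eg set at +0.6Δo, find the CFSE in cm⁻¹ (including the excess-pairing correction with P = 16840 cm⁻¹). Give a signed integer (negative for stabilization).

Ligand charges: 2×(-1) from CN⁻ and 4×(+0) from CO sum to -2; with overall charge +0, Cr is +2.
Cr sits in group 6; removing 2 electrons leaves Cr²⁺ with 6 − 2 = 4 d electrons.
The d⁴ electrons fill as t₂g⁴ eg⁰.
The orbital stabilization is -1.6Δo = -1.6 × 32460 = -51936 cm⁻¹.
Pairing penalty: 1 pair vs 0 in the high-spin reference → 1 extra × P = 16840 cm⁻¹.
Overall CFSE = -51936 + 16840 = -35096 cm⁻¹.

-35096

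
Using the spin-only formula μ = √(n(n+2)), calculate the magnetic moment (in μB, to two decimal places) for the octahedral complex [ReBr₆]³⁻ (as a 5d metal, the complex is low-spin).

2.83 μB

Each Br⁻ contributes -1; 6 × (-1) = -6. With overall charge -3, Re is in the +3 oxidation state.
Re is in group 7, so Re³⁺ is d⁴ (7 − 3 = 4).
Configuration: t2g^4 e_g^0 → 2 unpaired electrons.
μ(spin-only) = √[2(2+2)] = √8 ≈ 2.83 μB.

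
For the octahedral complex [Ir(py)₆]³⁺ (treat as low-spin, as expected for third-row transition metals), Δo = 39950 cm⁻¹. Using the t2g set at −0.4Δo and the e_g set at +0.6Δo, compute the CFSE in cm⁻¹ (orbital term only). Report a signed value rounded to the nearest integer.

-95880

py is neutral, so the +3 overall charge sits on Ir: oxidation state +3.
Ir is in group 9, so Ir³⁺ is d⁶ (9 − 3 = 6).
The d⁶ electrons fill as t2g^6 e_g^0.
The orbital stabilization is -2.4Δo = -2.4 × 39950 = -95880 cm⁻¹.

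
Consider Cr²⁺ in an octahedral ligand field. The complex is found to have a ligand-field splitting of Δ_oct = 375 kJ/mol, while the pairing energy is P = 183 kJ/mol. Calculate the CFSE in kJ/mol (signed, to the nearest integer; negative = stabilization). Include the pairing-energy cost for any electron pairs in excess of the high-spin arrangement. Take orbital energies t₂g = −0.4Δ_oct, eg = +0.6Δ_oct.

Cr sits in group 6; removing 2 electrons leaves Cr²⁺ with 6 − 2 = 4 d electrons.
With Δ_oct > P the complex is low-spin.
Configuration: t₂g⁴ eg⁰.
Orbital CFSE = -1.6Δ_oct = -1.6 × 375 = -600 kJ/mol.
Excess pairs vs high-spin: 1 − 0 = 1; pairing cost = +183 kJ/mol.
Net CFSE = -600 + 183 = -417 kJ/mol.

-417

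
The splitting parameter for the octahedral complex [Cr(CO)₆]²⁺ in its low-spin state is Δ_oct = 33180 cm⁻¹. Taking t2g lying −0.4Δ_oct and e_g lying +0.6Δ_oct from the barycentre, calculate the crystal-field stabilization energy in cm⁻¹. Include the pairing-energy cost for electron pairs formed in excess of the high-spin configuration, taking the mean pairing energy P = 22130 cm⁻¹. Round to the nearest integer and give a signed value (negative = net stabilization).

-30958

CO is neutral, so the +2 overall charge sits on Cr: oxidation state +2.
Cr sits in group 6; removing 2 electrons leaves Cr²⁺ with 6 − 2 = 4 d electrons.
The d⁴ electrons fill as t2g^4 e_g^0.
The orbital stabilization is -1.6Δ_oct = -1.6 × 33180 = -53088 cm⁻¹.
Relative to high-spin t2g^3 e_g^1 (0 paired), the low-spin configuration has 1 additional pair, contributing +1 × 22130 = +22130 cm⁻¹.
Combining: -53088 + 22130 = -30958 cm⁻¹.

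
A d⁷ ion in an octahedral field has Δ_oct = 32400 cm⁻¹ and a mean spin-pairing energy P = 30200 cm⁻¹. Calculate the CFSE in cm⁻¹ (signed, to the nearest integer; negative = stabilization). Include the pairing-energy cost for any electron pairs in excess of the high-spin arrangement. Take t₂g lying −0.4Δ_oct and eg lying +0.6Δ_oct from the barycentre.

Δ_oct > P, so pairing is preferred: the ground state is low-spin.
Configuration: t₂g⁶ eg¹.
Orbital CFSE = -1.8Δ_oct = -1.8 × 32400 = -58320 cm⁻¹.
Excess pairs vs high-spin: 3 − 2 = 1; pairing cost = +30200 cm⁻¹.
Net CFSE = -58320 + 30200 = -28120 cm⁻¹.

-28120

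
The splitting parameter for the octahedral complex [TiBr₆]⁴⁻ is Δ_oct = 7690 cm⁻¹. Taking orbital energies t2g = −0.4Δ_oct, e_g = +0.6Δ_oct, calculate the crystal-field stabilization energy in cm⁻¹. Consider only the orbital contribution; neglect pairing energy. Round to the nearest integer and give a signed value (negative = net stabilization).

-6152

Each Br⁻ contributes -1; 6 × (-1) = -6. With overall charge -4, Ti is in the +2 oxidation state.
Ti²⁺: group 4, so d-count = 4 − 2 = 2.
For octahedral d² the high- and low-spin configurations coincide.
Configuration: t2g^2 e_g^0.
CFSE(orbital) = 2×(-0.4Δ_oct) + 0×(0.6Δ_oct) = -0.8Δ_oct; with Δ_oct = 7690 cm⁻¹ that is -6152 cm⁻¹.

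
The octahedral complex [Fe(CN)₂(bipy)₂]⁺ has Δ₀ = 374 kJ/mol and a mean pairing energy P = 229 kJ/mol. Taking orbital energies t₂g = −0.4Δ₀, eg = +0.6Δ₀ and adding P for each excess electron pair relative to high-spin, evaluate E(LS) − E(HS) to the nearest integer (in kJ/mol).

-290

Ligand charges: 2×(-1) from CN⁻ and 2×(+0) from bipy sum to -2; with overall charge +1, Fe is +3.
Fe is in group 8, so Fe³⁺ is d⁵ (8 − 3 = 5).
High-spin: t₂g³ eg², CFSE = 0.0Δ₀ = 0 kJ/mol.
Low-spin: t₂g⁵ eg⁰, orbital CFSE = -2.0Δ₀ = -748 kJ/mol; plus 2 excess pairs × P = +458 kJ/mol; total -290 kJ/mol.
The difference is -290 − (0) = -290 kJ/mol, so low-spin lies lower.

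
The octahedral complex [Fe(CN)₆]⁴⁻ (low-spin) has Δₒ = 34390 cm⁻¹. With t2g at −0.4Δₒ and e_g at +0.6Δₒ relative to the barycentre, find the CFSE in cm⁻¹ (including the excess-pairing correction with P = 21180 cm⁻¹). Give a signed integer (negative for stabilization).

-40176

Each CN⁻ contributes -1; 6 × (-1) = -6. With overall charge -4, Fe is in the +2 oxidation state.
Fe²⁺: group 8, so d-count = 8 − 2 = 6.
Configuration: t2g^6 e_g^0.
CFSE(orbital) = 6×(-0.4Δₒ) + 0×(0.6Δₒ) = -2.4Δₒ; with Δₒ = 34390 cm⁻¹ that is -82536 cm⁻¹.
High-spin d⁶ would be t2g^4 e_g^2 with 1 pair; low-spin has 3, so 2 excess pairs cost +2P = +42360 cm⁻¹.
Combining: -82536 + 42360 = -40176 cm⁻¹.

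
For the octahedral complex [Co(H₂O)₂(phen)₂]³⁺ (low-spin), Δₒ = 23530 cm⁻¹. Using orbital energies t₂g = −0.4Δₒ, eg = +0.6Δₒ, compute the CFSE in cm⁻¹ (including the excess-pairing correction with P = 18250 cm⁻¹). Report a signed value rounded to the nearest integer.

-19972

Ligand charges: 2×(+0) from H₂O and 2×(+0) from phen sum to +0; with overall charge +3, Co is +3.
Co³⁺: group 9, so d-count = 9 − 3 = 6.
Configuration: t₂g⁶ eg⁰.
The orbital stabilization is -2.4Δₒ = -2.4 × 23530 = -56472 cm⁻¹.
Relative to high-spin t₂g⁴ eg² (1 paired), the low-spin configuration has 2 additional pairs, contributing +2 × 18250 = +36500 cm⁻¹.
Combining: -56472 + 36500 = -19972 cm⁻¹.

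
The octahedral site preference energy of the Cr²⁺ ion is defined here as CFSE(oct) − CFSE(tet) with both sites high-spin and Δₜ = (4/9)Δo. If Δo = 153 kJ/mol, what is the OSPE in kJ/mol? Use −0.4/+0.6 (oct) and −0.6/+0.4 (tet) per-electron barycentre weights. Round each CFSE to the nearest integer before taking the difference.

Cr sits in group 6; removing 2 electrons leaves Cr²⁺ with 6 − 2 = 4 d electrons.
Octahedral high-spin t₂g³ eg¹: CFSE = -0.6 × 153 = -92 kJ/mol.
Tetrahedral: e² t₂², CFSE = 2(−0.6) + 2(+0.4) = -0.4Δₜ = -0.4 × (4/9) × 153 = -27 kJ/mol.
Subtracting, OSPE = -92 − (-27) = -65 kJ/mol.

-65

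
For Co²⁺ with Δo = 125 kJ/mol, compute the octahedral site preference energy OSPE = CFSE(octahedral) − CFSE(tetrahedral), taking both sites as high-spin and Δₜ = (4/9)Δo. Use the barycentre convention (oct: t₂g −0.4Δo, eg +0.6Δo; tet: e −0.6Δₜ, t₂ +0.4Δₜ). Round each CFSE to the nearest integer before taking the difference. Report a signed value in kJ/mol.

-33

Group 9 minus oxidation state +2 gives a d⁷ configuration for Co²⁺.
In an octahedral site d⁷ (HS) is t2g^5 e_g^2, giving CFSE(oct) = -0.8Δo = -100 kJ/mol.
In a tetrahedral site the filling is e^4 t2^3: CFSE(tet) = -1.2Δₜ = -1.2 × (4/9)(125) = -67 kJ/mol.
OSPE = CFSE(oct) − CFSE(tet) = -100 − (-67) = -33 kJ/mol.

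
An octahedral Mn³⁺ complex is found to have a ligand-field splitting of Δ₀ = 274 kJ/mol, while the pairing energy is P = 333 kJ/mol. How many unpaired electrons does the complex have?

Mn is in group 7, so Mn³⁺ is d⁴ (7 − 3 = 4).
Since Δ₀ = 274 kJ/mol < P = 333 kJ/mol, the complex adopts the high-spin configuration.
Filling d⁴ accordingly: t₂g³ eg¹.
Unpaired electrons: 4.

4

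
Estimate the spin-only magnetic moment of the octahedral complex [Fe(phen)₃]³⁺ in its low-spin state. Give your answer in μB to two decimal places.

1.73 μB

phen is neutral, so the +3 overall charge sits on Fe: oxidation state +3.
Fe is in group 8, so Fe³⁺ is d⁵ (8 − 3 = 5).
Configuration: t2g^5 e_g^0 → 1 unpaired electron.
μ(spin-only) = √[1(1+2)] = √3 ≈ 1.73 μB.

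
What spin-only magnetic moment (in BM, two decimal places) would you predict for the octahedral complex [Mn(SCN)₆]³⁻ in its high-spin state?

4.90 BM

Each SCN⁻ contributes -1; 6 × (-1) = -6. With overall charge -3, Mn is in the +3 oxidation state.
Group 7 minus oxidation state +3 gives a d⁴ configuration for Mn³⁺.
Configuration: t₂g³ eg¹ → 4 unpaired electrons.
μ(spin-only) = √[4(4+2)] = √24 ≈ 4.90 BM.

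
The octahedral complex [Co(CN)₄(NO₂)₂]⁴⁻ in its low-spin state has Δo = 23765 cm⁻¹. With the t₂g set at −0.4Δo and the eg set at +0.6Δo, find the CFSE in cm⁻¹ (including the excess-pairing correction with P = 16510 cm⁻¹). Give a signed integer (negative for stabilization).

Ligand charges: 4×(-1) from CN⁻ and 2×(-1) from NO₂⁻ sum to -6; with overall charge -4, Co is +2.
Co²⁺: group 9, so d-count = 9 − 2 = 7.
Configuration: t₂g⁶ eg¹.
The orbital stabilization is -1.8Δo = -1.8 × 23765 = -42777 cm⁻¹.
Pairing penalty: 3 pairs vs 2 in the high-spin reference → 1 extra × P = 16510 cm⁻¹.
Combining: -42777 + 16510 = -26267 cm⁻¹.

-26267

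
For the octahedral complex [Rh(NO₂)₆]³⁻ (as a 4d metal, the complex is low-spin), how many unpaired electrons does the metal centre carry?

0

Each NO₂⁻ contributes -1; 6 × (-1) = -6. With overall charge -3, Rh is in the +3 oxidation state.
Rh³⁺: group 9, so d-count = 9 − 3 = 6.
Configuration: t₂g⁶ eg⁰, giving 0 unpaired electrons.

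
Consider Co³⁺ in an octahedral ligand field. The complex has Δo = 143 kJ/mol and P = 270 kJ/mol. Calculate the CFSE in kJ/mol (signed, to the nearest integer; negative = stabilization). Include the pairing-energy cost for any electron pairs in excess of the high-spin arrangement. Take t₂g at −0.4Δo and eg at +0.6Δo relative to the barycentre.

Co sits in group 9; removing 3 electrons leaves Co³⁺ with 9 − 3 = 6 d electrons.
Since Δo = 143 kJ/mol < P = 270 kJ/mol, the complex adopts the high-spin configuration.
That gives t₂g⁴ eg².
Orbital CFSE = -0.4Δo = -0.4 × 143 = -57 kJ/mol.
High-spin has no excess pairs, so no pairing correction applies.

-57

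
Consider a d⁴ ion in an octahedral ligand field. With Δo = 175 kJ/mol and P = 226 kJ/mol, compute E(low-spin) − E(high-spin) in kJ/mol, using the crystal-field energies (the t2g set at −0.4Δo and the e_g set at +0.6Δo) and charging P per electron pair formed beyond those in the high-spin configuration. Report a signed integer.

In the high-spin limit (t2g^3 e_g^1) the orbital term is -0.6Δo = -105 kJ/mol, with no excess pairing.
For low-spin the configuration is t2g^4 e_g^0: orbital energy -1.6 × 175 = -280 kJ/mol, and 1 additional pair relative to high-spin adds 226 kJ/mol, giving -54 kJ/mol.
The difference is -54 − (-105) = 51 kJ/mol, so high-spin lies lower.

51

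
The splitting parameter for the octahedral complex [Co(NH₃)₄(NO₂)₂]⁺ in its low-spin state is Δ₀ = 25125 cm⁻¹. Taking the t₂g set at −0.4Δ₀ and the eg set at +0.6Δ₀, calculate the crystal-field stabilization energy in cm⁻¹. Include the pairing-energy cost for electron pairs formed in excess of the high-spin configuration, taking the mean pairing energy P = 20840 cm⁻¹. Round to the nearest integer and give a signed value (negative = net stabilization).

Ligand charges: 4×(+0) from NH₃ and 2×(-1) from NO₂⁻ sum to -2; with overall charge +1, Co is +3.
Group 9 minus oxidation state +3 gives a d⁶ configuration for Co³⁺.
The d⁶ electrons fill as t₂g⁶ eg⁰.
The orbital stabilization is -2.4Δ₀ = -2.4 × 25125 = -60300 cm⁻¹.
High-spin d⁶ would be t₂g⁴ eg² with 1 pair; low-spin has 3, so 2 excess pairs cost +2P = +41680 cm⁻¹.
Net CFSE = -60300 + 41680 = -18620 cm⁻¹.

-18620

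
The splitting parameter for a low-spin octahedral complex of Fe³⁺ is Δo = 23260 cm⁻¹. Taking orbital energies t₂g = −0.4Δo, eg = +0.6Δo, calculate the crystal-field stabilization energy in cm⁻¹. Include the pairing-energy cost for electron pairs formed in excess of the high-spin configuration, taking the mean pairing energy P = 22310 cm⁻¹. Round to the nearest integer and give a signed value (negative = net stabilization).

-1900

Fe³⁺: group 8, so d-count = 8 − 3 = 5.
The d⁵ electrons fill as t₂g⁵ eg⁰.
Orbital CFSE = 5(-0.4) + 0(0.6) = -2.0Δo = -2.0 × 23260 = -46520 cm⁻¹.
Relative to high-spin t₂g³ eg² (0 paired), the low-spin configuration has 2 additional pairs, contributing +2 × 22310 = +44620 cm⁻¹.
Net CFSE = -46520 + 44620 = -1900 cm⁻¹.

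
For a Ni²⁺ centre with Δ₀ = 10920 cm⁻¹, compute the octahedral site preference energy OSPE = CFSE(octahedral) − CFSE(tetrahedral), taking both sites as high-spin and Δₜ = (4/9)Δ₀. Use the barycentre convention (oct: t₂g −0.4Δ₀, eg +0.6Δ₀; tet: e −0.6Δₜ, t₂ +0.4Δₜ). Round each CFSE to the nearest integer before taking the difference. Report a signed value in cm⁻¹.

Ni sits in group 10; removing 2 electrons leaves Ni²⁺ with 10 − 2 = 8 d electrons.
Octahedral (high-spin): t2g^6 e_g^2, CFSE = 6(−0.4) + 2(+0.6) = -1.2Δ₀ = -1.2 × 10920 = -13104 cm⁻¹.
Tetrahedral: e^4 t2^4, CFSE = 4(−0.6) + 4(+0.4) = -0.8Δₜ = -0.8 × (4/9) × 10920 = -3883 cm⁻¹.
OSPE = -13104 − (-3883) = -9221 cm⁻¹.

-9221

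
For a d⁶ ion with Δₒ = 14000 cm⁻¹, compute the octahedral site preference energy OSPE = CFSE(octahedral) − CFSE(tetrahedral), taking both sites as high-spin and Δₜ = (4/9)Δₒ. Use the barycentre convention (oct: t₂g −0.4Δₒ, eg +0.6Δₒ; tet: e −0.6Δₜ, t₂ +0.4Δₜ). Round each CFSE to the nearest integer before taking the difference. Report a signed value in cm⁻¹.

Octahedral (high-spin): t2g^4 e_g^2, CFSE = 4(−0.4) + 2(+0.6) = -0.4Δₒ = -0.4 × 14000 = -5600 cm⁻¹.
Tetrahedral e^3 t2^3 gives -0.6Δₜ = -0.6 × (4/9) × 14000 = -3733 cm⁻¹.
OSPE = -5600 − (-3733) = -1867 cm⁻¹.

-1867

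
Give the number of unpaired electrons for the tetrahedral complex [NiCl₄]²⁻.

2

Each Cl⁻ contributes -1; 4 × (-1) = -4. With overall charge -2, Ni is in the +2 oxidation state.
Ni sits in group 10; removing 2 electrons leaves Ni²⁺ with 10 − 2 = 8 d electrons.
Tetrahedral fields are weak (Δₜ ≈ 4/9 Δₒ), so electrons fill high-spin.
Configuration: e^4 t2^4, giving 2 unpaired electrons.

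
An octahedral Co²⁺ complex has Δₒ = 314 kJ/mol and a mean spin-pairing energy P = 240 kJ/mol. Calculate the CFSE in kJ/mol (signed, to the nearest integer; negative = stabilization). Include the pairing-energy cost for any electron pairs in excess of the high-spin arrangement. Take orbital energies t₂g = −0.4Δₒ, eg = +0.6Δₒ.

Group 9 minus oxidation state +2 gives a d⁷ configuration for Co²⁺.
Δₒ > P, so pairing is preferred: the ground state is low-spin.
Configuration: t₂g⁶ eg¹.
Orbital CFSE = -1.8Δₒ = -1.8 × 314 = -565 kJ/mol.
Excess pairs vs high-spin: 3 − 2 = 1; pairing cost = +240 kJ/mol.
Net CFSE = -565 + 240 = -325 kJ/mol.

-325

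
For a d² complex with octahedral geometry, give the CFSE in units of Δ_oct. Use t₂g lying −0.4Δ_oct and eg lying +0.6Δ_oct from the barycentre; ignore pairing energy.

-0.8 Δ_oct

Configuration: t₂g² eg⁰.
CFSE = 2(-0.4Δ_oct) + 0(0.6Δ_oct) = -0.8Δ_oct + 0.0Δ_oct = -0.8Δ_oct.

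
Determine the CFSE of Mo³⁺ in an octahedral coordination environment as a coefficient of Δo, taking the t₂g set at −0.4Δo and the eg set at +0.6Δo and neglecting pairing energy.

Group 6 minus oxidation state +3 gives a d³ configuration for Mo³⁺.
For octahedral d³ the high- and low-spin configurations coincide.
Configuration: t₂g³ eg⁰.
CFSE = 3(-0.4Δo) + 0(0.6Δo) = -1.2Δo + 0.0Δo = -1.2Δo.

-1.2 Δo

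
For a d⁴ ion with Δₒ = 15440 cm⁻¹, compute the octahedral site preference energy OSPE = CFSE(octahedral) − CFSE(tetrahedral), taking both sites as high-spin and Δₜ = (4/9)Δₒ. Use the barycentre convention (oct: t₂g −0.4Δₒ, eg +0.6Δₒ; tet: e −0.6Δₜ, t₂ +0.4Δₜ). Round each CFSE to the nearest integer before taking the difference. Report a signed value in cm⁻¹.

-6519

Octahedral high-spin t₂g³ eg¹: CFSE = -0.6 × 15440 = -9264 cm⁻¹.
In a tetrahedral site the filling is e² t₂²: CFSE(tet) = -0.4Δₜ = -0.4 × (4/9)(15440) = -2745 cm⁻¹.
OSPE = -9264 − (-2745) = -6519 cm⁻¹.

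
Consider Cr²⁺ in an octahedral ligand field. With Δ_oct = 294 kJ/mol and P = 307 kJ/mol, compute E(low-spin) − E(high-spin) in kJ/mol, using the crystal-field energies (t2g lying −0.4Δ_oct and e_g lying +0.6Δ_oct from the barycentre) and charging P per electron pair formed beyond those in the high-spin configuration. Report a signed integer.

Group 6 minus oxidation state +2 gives a d⁴ configuration for Cr²⁺.
High-spin: t2g^3 e_g^1, CFSE = -0.6Δ_oct = -176 kJ/mol.
Low-spin t2g^4 e_g^0 gives -1.6Δ_oct = -470 kJ/mol, but forming 1 extra pair costs 1P = 307 kJ/mol, so E(LS) = -470 + 307 = -163 kJ/mol.
Thus E(LS) − E(HS) = 13 kJ/mol.

13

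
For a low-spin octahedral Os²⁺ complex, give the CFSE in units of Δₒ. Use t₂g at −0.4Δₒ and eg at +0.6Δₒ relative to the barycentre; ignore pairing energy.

Os²⁺: group 8, so d-count = 8 − 2 = 6.
Configuration: t₂g⁶ eg⁰.
CFSE = 6(-0.4Δₒ) + 0(0.6Δₒ) = -2.4Δₒ + 0.0Δₒ = -2.4Δₒ.

-2.4 Δₒ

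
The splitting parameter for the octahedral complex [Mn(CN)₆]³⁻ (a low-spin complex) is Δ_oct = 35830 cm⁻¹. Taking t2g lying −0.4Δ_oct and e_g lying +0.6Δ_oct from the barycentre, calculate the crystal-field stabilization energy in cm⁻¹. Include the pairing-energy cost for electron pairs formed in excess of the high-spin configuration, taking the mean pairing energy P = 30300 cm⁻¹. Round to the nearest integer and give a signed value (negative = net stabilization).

Each CN⁻ contributes -1; 6 × (-1) = -6. With overall charge -3, Mn is in the +3 oxidation state.
Mn is in group 7, so Mn³⁺ is d⁴ (7 − 3 = 4).
Electron filling gives t2g^4 e_g^0.
CFSE(orbital) = 4×(-0.4Δ_oct) + 0×(0.6Δ_oct) = -1.6Δ_oct; with Δ_oct = 35830 cm⁻¹ that is -57328 cm⁻¹.
Relative to high-spin t2g^3 e_g^1 (0 paired), the low-spin configuration has 1 additional pair, contributing +1 × 30300 = +30300 cm⁻¹.
Overall CFSE = -57328 + 30300 = -27028 cm⁻¹.

-27028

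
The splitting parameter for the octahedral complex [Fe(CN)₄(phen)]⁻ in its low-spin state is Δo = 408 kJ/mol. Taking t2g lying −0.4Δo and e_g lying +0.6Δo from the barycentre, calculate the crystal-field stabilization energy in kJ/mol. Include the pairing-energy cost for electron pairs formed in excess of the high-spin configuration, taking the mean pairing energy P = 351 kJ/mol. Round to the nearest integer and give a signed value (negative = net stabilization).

Ligand charges: 4×(-1) from CN⁻ and 1×(+0) from phen sum to -4; with overall charge -1, Fe is +3.
Group 8 minus oxidation state +3 gives a d⁵ configuration for Fe³⁺.
Electron filling gives t2g^5 e_g^0.
CFSE(orbital) = 5×(-0.4Δo) + 0×(0.6Δo) = -2.0Δo; with Δo = 408 kJ/mol that is -816 kJ/mol.
Pairing penalty: 2 pairs vs 0 in the high-spin reference → 2 extra × P = 702 kJ/mol.
Overall CFSE = -816 + 702 = -114 kJ/mol.

-114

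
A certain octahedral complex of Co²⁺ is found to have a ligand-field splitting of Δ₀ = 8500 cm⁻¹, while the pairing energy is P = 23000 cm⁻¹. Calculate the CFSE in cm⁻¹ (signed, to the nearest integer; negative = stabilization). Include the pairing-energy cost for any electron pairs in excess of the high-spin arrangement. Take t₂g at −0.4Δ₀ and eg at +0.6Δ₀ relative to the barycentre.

Co sits in group 9; removing 2 electrons leaves Co²⁺ with 9 − 2 = 7 d electrons.
With Δ₀ < P the complex is high-spin.
Filling d⁷ accordingly: t₂g⁵ eg².
Orbital CFSE = -0.8Δ₀ = -0.8 × 8500 = -6800 cm⁻¹.
High-spin has no excess pairs, so no pairing correction applies.

-6800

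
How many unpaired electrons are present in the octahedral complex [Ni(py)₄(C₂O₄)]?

2

Ligand charges: 4×(+0) from py and 1×(-2) from C₂O₄²⁻ sum to -2; with overall charge +0, Ni is +2.
Ni is in group 10, so Ni²⁺ is d⁸ (10 − 2 = 8).
Configuration: t₂g⁶ eg², giving 2 unpaired electrons.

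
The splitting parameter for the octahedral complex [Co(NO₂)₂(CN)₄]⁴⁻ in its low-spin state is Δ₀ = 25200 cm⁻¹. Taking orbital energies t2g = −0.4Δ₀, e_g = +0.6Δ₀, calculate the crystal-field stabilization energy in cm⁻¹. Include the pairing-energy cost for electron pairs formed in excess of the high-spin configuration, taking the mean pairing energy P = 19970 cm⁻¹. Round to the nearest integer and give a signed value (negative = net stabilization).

-25390

Ligand charges: 2×(-1) from NO₂⁻ and 4×(-1) from CN⁻ sum to -6; with overall charge -4, Co is +2.
Co²⁺: group 9, so d-count = 9 − 2 = 7.
Configuration: t2g^6 e_g^1.
CFSE(orbital) = 6×(-0.4Δ₀) + 1×(0.6Δ₀) = -1.8Δ₀; with Δ₀ = 25200 cm⁻¹ that is -45360 cm⁻¹.
High-spin d⁷ would be t2g^5 e_g^2 with 2 pairs; low-spin has 3, so 1 excess pair costs +1P = +19970 cm⁻¹.
Overall CFSE = -45360 + 19970 = -25390 cm⁻¹.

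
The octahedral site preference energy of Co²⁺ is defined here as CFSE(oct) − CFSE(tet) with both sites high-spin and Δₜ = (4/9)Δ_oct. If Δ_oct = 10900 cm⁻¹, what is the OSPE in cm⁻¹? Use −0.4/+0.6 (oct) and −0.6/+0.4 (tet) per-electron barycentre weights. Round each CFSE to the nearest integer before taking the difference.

Group 9 minus oxidation state +2 gives a d⁷ configuration for Co²⁺.
Octahedral (high-spin): t2g^5 e_g^2, CFSE = 5(−0.4) + 2(+0.6) = -0.8Δ_oct = -0.8 × 10900 = -8720 cm⁻¹.
Tetrahedral: e^4 t2^3, CFSE = 4(−0.6) + 3(+0.4) = -1.2Δₜ = -1.2 × (4/9) × 10900 = -5813 cm⁻¹.
OSPE = CFSE(oct) − CFSE(tet) = -8720 − (-5813) = -2907 cm⁻¹.

-2907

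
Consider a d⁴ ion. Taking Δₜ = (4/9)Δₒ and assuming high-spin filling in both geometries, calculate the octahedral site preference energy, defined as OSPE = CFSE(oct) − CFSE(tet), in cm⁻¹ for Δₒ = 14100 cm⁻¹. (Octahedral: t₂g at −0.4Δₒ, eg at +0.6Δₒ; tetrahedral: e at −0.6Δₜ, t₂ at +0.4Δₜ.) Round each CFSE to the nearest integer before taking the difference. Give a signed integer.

In an octahedral site d⁴ (HS) is t2g^3 e_g^1, giving CFSE(oct) = -0.6Δₒ = -8460 cm⁻¹.
Tetrahedral: e^2 t2^2, CFSE = 2(−0.6) + 2(+0.4) = -0.4Δₜ = -0.4 × (4/9) × 14100 = -2507 cm⁻¹.
OSPE = CFSE(oct) − CFSE(tet) = -8460 − (-2507) = -5953 cm⁻¹.

-5953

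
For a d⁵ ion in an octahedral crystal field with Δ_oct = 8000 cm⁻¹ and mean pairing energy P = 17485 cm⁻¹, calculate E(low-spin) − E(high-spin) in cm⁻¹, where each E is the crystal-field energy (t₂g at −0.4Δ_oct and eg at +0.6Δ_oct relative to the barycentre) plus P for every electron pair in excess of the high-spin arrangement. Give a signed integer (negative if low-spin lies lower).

18970

High-spin d⁵ fills as t₂g³ eg² with CFSE 3(−0.4) + 2(+0.6) = 0.0Δ_oct = 0 cm⁻¹.
Low-spin: t₂g⁵ eg⁰, orbital CFSE = -2.0Δ_oct = -16000 cm⁻¹; plus 2 excess pairs × P = +34970 cm⁻¹; total 18970 cm⁻¹.
The difference is 18970 − (0) = 18970 cm⁻¹, so high-spin lies lower.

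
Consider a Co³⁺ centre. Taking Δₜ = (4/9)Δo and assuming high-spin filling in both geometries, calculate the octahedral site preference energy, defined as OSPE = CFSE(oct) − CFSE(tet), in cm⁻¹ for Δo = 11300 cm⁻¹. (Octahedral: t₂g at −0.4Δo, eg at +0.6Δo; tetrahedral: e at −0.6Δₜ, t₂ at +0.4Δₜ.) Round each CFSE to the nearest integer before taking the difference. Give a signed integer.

Co³⁺: group 9, so d-count = 9 − 3 = 6.
Octahedral (high-spin): t₂g⁴ eg², CFSE = 4(−0.4) + 2(+0.6) = -0.4Δo = -0.4 × 11300 = -4520 cm⁻¹.
In a tetrahedral site the filling is e³ t₂³: CFSE(tet) = -0.6Δₜ = -0.6 × (4/9)(11300) = -3013 cm⁻¹.
OSPE = -4520 − (-3013) = -1507 cm⁻¹.

-1507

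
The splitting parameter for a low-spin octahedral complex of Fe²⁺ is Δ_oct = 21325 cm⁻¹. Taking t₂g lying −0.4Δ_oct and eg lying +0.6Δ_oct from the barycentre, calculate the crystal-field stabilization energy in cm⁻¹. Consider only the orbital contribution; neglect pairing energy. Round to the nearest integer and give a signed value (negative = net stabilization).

Group 8 minus oxidation state +2 gives a d⁶ configuration for Fe²⁺.
The d⁶ electrons fill as t₂g⁶ eg⁰.
CFSE(orbital) = 6×(-0.4Δ_oct) + 0×(0.6Δ_oct) = -2.4Δ_oct; with Δ_oct = 21325 cm⁻¹ that is -51180 cm⁻¹.

-51180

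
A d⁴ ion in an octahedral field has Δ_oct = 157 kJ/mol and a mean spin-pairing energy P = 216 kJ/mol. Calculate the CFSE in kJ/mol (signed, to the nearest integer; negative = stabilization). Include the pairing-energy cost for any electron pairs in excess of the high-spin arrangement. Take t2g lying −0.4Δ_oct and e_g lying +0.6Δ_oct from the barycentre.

Here Δ_oct < P (157 < 216), so the high-spin state is favoured.
Filling d⁴ accordingly: t2g^3 e_g^1.
Orbital CFSE = -0.6Δ_oct = -0.6 × 157 = -94 kJ/mol.
High-spin has no excess pairs, so no pairing correction applies.

-94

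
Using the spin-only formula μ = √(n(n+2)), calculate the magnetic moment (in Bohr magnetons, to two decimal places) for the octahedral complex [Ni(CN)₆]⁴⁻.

Each CN⁻ contributes -1; 6 × (-1) = -6. With overall charge -4, Ni is in the +2 oxidation state.
Group 10 minus oxidation state +2 gives a d⁸ configuration for Ni²⁺.
Configuration: t2g^6 e_g^2 → 2 unpaired electrons.
μ(spin-only) = √[2(2+2)] = √8 ≈ 2.83 Bohr magnetons.

2.83 Bohr magnetons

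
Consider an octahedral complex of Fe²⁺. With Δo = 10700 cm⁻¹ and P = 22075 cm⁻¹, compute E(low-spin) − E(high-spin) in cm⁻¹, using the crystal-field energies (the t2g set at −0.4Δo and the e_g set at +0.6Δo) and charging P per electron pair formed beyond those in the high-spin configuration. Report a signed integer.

Fe sits in group 8; removing 2 electrons leaves Fe²⁺ with 8 − 2 = 6 d electrons.
In the high-spin limit (t2g^4 e_g^2) the orbital term is -0.4Δo = -4280 cm⁻¹, with no excess pairing.
Low-spin: t2g^6 e_g^0, orbital CFSE = -2.4Δo = -25680 cm⁻¹; plus 2 excess pairs × P = +44150 cm⁻¹; total 18470 cm⁻¹.
E(LS) − E(HS) = 18470 − (-4280) = 22750 cm⁻¹.

22750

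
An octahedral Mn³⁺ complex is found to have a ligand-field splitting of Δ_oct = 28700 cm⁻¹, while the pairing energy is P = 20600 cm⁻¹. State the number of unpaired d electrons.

2

Mn sits in group 7; removing 3 electrons leaves Mn³⁺ with 7 − 3 = 4 d electrons.
Since Δ_oct = 28700 cm⁻¹ > P = 20600 cm⁻¹, the complex adopts the low-spin configuration.
Configuration: t2g^4 e_g^0.
Unpaired electrons: 2.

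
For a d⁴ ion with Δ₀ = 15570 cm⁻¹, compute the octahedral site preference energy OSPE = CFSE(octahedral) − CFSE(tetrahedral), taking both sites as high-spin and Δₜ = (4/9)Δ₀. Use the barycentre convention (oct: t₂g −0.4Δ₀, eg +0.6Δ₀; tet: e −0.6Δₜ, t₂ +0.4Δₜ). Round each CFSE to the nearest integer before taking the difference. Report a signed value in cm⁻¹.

Octahedral (high-spin): t2g^3 e_g^1, CFSE = 3(−0.4) + 1(+0.6) = -0.6Δ₀ = -0.6 × 15570 = -9342 cm⁻¹.
Tetrahedral: e^2 t2^2, CFSE = 2(−0.6) + 2(+0.4) = -0.4Δₜ = -0.4 × (4/9) × 15570 = -2768 cm⁻¹.
Subtracting, OSPE = -9342 − (-2768) = -6574 cm⁻¹.

-6574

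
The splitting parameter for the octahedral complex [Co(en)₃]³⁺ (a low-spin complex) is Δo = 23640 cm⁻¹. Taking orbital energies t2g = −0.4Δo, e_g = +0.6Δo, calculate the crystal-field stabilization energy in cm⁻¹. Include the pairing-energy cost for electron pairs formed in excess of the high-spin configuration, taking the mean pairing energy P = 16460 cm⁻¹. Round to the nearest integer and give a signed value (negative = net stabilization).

en is neutral, so the +3 overall charge sits on Co: oxidation state +3.
Group 9 minus oxidation state +3 gives a d⁶ configuration for Co³⁺.
Configuration: t2g^6 e_g^0.
Orbital CFSE = 6(-0.4) + 0(0.6) = -2.4Δo = -2.4 × 23640 = -56736 cm⁻¹.
Pairing penalty: 3 pairs vs 1 in the high-spin reference → 2 extra × P = 32920 cm⁻¹.
Combining: -56736 + 32920 = -23816 cm⁻¹.

-23816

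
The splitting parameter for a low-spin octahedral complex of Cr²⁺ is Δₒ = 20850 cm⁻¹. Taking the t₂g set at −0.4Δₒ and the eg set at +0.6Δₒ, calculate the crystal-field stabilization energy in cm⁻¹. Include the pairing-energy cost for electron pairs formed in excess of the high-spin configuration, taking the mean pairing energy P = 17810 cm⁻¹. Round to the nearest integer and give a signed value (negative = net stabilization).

-15550

Cr²⁺: group 6, so d-count = 6 − 2 = 4.
The d⁴ electrons fill as t₂g⁴ eg⁰.
The orbital stabilization is -1.6Δₒ = -1.6 × 20850 = -33360 cm⁻¹.
High-spin d⁴ would be t₂g³ eg¹ with 0 pairs; low-spin has 1, so 1 excess pair costs +1P = +17810 cm⁻¹.
Overall CFSE = -33360 + 17810 = -15550 cm⁻¹.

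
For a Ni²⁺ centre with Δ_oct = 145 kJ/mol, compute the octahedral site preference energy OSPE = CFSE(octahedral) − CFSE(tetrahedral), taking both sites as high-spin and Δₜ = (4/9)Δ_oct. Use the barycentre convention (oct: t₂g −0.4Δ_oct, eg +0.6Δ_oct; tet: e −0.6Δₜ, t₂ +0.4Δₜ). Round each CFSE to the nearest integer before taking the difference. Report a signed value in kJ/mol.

Ni sits in group 10; removing 2 electrons leaves Ni²⁺ with 10 − 2 = 8 d electrons.
Octahedral (high-spin): t₂g⁶ eg², CFSE = 6(−0.4) + 2(+0.6) = -1.2Δ_oct = -1.2 × 145 = -174 kJ/mol.
Tetrahedral e⁴ t₂⁴ gives -0.8Δₜ = -0.8 × (4/9) × 145 = -52 kJ/mol.
OSPE = CFSE(oct) − CFSE(tet) = -174 − (-52) = -122 kJ/mol.

-122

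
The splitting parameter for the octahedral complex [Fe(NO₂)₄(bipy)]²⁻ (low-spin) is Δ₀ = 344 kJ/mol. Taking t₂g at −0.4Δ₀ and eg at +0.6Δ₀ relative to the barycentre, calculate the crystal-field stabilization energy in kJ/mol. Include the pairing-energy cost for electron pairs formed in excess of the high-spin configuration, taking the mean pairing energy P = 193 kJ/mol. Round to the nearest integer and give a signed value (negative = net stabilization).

-440

Ligand charges: 4×(-1) from NO₂⁻ and 1×(+0) from bipy sum to -4; with overall charge -2, Fe is +2.
Group 8 minus oxidation state +2 gives a d⁶ configuration for Fe²⁺.
The d⁶ electrons fill as t₂g⁶ eg⁰.
CFSE(orbital) = 6×(-0.4Δ₀) + 0×(0.6Δ₀) = -2.4Δ₀; with Δ₀ = 344 kJ/mol that is -826 kJ/mol.
High-spin d⁶ would be t₂g⁴ eg² with 1 pair; low-spin has 3, so 2 excess pairs cost +2P = +386 kJ/mol.
Combining: -826 + 386 = -440 kJ/mol.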